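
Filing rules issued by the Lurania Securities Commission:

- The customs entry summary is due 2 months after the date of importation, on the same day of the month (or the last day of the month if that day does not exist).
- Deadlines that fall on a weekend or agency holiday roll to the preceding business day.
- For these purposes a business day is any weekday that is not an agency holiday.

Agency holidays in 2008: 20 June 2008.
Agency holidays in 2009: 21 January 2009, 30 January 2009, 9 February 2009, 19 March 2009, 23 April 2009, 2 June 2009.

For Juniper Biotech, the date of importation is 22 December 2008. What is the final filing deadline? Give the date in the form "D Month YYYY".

20 February 2009

Moving 2 months forward from 22 December 2008 on the corresponding day gives 22 February 2009.
22 February 2009 is a Sunday; the preceding business day is 20 February 2009 (Friday).
Final deadline: 20 February 2009.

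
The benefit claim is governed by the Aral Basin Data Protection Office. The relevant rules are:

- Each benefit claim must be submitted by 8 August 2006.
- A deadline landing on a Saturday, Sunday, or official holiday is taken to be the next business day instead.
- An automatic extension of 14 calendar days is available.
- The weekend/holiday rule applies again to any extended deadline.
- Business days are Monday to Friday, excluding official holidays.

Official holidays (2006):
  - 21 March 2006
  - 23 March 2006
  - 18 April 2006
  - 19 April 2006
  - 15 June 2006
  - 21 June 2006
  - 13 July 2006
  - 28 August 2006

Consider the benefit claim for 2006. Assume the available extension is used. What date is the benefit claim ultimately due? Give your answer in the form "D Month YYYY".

22 August 2006

The stated deadline is 8 August 2006.
8 August 2006 falls on a Tuesday, which is a business day, so no adjustment is needed.
With the 14-day extension, 8 August 2006 becomes 22 August 2006.
22 August 2006 (Tuesday) is already a business day.
Deadline: 22 August 2006.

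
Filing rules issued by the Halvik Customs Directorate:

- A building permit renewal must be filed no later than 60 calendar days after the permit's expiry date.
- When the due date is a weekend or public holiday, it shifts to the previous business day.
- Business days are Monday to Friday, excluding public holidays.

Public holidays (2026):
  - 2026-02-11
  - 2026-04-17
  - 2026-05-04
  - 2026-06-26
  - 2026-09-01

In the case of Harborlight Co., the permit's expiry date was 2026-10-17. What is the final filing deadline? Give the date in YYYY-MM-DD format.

2026-12-16

Adding 60 calendar days to 2026-10-17 gives 2026-12-16.
2026-12-16 (Wednesday) is already a business day.
Final deadline: 2026-12-16.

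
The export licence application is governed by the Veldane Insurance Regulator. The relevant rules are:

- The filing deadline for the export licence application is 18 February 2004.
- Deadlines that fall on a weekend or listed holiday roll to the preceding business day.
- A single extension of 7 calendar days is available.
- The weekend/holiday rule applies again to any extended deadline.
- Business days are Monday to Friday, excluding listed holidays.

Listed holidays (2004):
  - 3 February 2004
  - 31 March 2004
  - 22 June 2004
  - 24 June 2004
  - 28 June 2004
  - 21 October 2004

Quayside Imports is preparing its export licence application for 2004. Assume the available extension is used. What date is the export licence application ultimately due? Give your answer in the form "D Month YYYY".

The stated deadline is 18 February 2004.
Since 18 February 2004 is a Wednesday and not a holiday, the date is unchanged.
The 7-calendar-day extension moves the deadline from 18 February 2004 to 25 February 2004.
25 February 2004 falls on a Wednesday, which is a business day, so no adjustment is needed.
The final due date is 25 February 2004.

25 February 2004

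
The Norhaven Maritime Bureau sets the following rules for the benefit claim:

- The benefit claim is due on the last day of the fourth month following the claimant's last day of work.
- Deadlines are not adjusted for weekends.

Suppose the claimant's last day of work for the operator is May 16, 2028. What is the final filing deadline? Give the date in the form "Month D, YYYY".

The fourth month after May 16, 2028 is September 2028, whose last day is September 30, 2028.
No adjustment is made for weekends or holidays, so September 30, 2028 stands.
Final deadline: September 30, 2028.

September 30, 2028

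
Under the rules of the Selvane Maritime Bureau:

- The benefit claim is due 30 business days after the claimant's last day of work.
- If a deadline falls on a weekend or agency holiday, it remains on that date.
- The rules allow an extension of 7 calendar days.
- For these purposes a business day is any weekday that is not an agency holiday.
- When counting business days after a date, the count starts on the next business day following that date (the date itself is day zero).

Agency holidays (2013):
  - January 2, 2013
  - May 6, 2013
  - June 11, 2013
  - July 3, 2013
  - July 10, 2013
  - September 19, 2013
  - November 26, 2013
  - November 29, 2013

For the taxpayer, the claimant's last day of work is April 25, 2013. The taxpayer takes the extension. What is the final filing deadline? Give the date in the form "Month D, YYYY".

Counting 30 business days after April 25, 2013 (skipping weekends and listed holidays) reaches June 7, 2013.
June 7, 2013 is a Friday; no weekend or holiday adjustment applies.
The 7-calendar-day extension moves the deadline from June 7, 2013 to June 14, 2013.
June 14, 2013 is a Friday; no weekend or holiday adjustment applies.
Final deadline: June 14, 2013.

June 14, 2013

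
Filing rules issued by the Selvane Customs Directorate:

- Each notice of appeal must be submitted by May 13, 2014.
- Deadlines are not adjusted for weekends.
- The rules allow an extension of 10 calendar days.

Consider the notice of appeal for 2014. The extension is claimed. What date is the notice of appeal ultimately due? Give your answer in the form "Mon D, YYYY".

May 23, 2014

Start from the fixed due date, May 13, 2014.
No adjustment is made for weekends or holidays, so May 13, 2014 stands.
Applying the 10-calendar-day extension: May 13, 2014 + 10 days = May 23, 2014.
May 23, 2014 falls on a Friday. The rules make no weekend/holiday allowance, so it remains May 23, 2014.
So the filing is due May 23, 2014.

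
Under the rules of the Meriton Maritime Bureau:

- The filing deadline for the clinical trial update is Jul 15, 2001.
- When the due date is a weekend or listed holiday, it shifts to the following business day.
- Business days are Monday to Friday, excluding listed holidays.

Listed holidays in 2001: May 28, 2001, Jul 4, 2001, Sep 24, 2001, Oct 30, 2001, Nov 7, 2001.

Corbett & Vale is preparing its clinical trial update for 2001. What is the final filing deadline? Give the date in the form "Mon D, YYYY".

The statutory due date is Jul 15, 2001.
Jul 15, 2001 is a Sunday, so it moves to the next business day, Jul 16, 2001 (Monday).
So the filing is due Jul 16, 2001.

Jul 16, 2001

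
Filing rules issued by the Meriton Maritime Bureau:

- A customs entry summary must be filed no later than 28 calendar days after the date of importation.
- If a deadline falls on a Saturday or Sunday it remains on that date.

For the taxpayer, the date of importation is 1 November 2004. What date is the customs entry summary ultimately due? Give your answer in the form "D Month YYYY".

29 November 2004

28 calendar days after 1 November 2004 is 29 November 2004.
No adjustment is made for weekends or holidays, so 29 November 2004 stands.
Final deadline: 29 November 2004.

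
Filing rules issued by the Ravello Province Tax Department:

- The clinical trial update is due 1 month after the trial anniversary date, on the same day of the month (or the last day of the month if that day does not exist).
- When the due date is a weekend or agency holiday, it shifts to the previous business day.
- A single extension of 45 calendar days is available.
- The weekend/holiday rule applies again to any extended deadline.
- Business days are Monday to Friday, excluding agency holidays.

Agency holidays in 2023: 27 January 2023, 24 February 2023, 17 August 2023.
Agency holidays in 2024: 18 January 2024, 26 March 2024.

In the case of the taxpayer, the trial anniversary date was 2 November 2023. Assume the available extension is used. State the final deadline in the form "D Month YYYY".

Moving 1 month forward from 2 November 2023 on the corresponding day gives 2 December 2023.
2 December 2023 falls on a Saturday. Rolling to the preceding business day gives 1 December 2023, a Friday.
With the 45-day extension, 1 December 2023 becomes 15 January 2024.
15 January 2024 falls on a Monday, which is a business day, so no adjustment is needed.
Final deadline: 15 January 2024.

15 January 2024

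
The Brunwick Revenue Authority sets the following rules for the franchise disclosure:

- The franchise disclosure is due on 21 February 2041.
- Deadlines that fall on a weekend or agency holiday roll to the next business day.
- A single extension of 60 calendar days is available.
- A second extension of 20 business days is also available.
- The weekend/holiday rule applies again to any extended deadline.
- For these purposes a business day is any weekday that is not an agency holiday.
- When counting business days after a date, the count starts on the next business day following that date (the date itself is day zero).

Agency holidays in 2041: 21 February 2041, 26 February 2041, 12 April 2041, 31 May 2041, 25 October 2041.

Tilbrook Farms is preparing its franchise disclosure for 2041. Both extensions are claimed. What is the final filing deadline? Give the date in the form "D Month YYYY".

The statutory due date is 21 February 2041.
21 February 2041 is a listed holiday; the next business day is 22 February 2041 (Friday).
The 60-calendar-day extension moves the deadline from 22 February 2041 to 23 April 2041.
23 April 2041 (Tuesday) is already a business day.
The 20-business-day extension runs from 23 April 2041 to 21 May 2041.
21 May 2041 (Tuesday) is already a business day.
Final deadline: 21 May 2041.

21 May 2041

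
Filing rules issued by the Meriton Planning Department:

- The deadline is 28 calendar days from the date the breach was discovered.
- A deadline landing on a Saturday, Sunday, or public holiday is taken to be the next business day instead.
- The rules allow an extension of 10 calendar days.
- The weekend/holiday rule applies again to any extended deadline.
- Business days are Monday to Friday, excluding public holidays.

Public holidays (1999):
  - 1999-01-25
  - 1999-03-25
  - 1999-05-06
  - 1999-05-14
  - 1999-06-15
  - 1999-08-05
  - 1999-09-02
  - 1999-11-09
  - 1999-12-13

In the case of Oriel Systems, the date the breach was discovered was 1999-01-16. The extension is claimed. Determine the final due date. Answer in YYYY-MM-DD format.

1999-02-25

From 1999-01-16, 28 calendar days later is 1999-02-13.
1999-02-13 is a Saturday; the next business day is 1999-02-15 (Monday).
The 10-calendar-day extension moves the deadline from 1999-02-15 to 1999-02-25.
1999-02-25 falls on a Thursday, which is a business day, so no adjustment is needed.
Final deadline: 1999-02-25.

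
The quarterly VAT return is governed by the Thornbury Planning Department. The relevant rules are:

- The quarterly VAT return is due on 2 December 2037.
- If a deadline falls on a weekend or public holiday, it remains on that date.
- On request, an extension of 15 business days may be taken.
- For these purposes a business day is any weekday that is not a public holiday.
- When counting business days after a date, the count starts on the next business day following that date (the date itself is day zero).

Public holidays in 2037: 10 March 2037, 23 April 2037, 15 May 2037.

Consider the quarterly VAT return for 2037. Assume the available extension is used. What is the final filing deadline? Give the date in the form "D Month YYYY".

23 December 2037

The statutory due date is 2 December 2037.
2 December 2037 falls on a Wednesday. The rules make no weekend/holiday allowance, so it remains 2 December 2037.
Counting 15 further business days from 2 December 2037 reaches 23 December 2037.
No adjustment is made for weekends or holidays, so 23 December 2037 stands.
Final deadline: 23 December 2037.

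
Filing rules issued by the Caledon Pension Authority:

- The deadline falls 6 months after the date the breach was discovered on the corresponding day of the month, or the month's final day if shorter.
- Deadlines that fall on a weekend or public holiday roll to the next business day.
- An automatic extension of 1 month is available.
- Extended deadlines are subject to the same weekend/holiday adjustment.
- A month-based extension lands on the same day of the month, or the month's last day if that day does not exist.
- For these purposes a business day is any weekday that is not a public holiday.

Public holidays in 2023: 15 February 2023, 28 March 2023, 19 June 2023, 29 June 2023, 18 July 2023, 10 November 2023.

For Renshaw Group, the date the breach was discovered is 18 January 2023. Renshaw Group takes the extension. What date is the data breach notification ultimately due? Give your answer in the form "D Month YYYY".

21 August 2023

6 months after 18 January 2023, on the same day of the month, is 18 July 2023.
18 July 2023 is a listed holiday; the next business day is 19 July 2023 (Wednesday).
Applying the 1 month extension: 1 month after 19 July 2023 is 19 August 2023.
19 August 2023 is a Saturday; the next business day is 21 August 2023 (Monday).
Deadline: 21 August 2023.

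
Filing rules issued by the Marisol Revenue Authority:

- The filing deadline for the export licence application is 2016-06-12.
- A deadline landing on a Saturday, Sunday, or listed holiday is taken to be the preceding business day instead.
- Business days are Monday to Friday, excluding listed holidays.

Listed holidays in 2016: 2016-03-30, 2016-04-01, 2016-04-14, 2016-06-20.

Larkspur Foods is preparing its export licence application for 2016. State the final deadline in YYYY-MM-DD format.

2016-06-10

Start from the fixed due date, 2016-06-12.
Because 2016-06-12 is a Sunday, the deadline becomes 2016-06-10 (Friday).
So the filing is due 2016-06-10.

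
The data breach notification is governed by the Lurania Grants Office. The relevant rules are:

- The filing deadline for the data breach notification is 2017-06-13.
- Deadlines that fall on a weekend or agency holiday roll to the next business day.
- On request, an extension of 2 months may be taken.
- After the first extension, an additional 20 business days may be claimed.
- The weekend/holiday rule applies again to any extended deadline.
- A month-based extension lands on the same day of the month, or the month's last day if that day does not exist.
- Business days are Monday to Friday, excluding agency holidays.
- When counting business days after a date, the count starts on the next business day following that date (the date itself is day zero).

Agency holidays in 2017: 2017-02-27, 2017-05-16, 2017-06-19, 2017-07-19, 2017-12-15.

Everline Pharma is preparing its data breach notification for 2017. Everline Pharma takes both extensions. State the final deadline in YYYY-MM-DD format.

The stated deadline is 2017-06-13.
Since 2017-06-13 is a Tuesday and not a holiday, the date is unchanged.
Add 2 months to 2017-06-13: 2017-08-13.
2017-08-13 falls on a Sunday. Rolling to the next business day gives 2017-08-14, a Monday.
Counting 20 further business days from 2017-08-14 reaches 2017-09-11.
2017-09-11 (Monday) is already a business day.
Final deadline: 2017-09-11.

2017-09-11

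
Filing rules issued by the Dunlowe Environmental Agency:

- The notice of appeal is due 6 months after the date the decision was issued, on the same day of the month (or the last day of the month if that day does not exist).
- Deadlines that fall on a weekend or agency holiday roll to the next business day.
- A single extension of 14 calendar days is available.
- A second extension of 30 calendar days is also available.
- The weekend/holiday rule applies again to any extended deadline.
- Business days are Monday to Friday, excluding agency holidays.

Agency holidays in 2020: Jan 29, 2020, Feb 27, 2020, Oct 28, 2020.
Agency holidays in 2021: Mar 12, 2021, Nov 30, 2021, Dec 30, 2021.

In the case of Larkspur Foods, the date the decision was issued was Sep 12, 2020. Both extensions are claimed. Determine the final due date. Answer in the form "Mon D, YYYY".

Apr 28, 2021

Moving 6 months forward from Sep 12, 2020 on the corresponding day gives Mar 12, 2021.
Because Mar 12, 2021 is a listed holiday, the deadline becomes Mar 15, 2021 (Monday).
Applying the 14-calendar-day extension: Mar 15, 2021 + 14 days = Mar 29, 2021.
Mar 29, 2021 falls on a Monday, which is a business day, so no adjustment is needed.
Applying the 30-calendar-day extension: Mar 29, 2021 + 30 days = Apr 28, 2021.
Apr 28, 2021 falls on a Wednesday, which is a business day, so no adjustment is needed.
So the filing is due Apr 28, 2021.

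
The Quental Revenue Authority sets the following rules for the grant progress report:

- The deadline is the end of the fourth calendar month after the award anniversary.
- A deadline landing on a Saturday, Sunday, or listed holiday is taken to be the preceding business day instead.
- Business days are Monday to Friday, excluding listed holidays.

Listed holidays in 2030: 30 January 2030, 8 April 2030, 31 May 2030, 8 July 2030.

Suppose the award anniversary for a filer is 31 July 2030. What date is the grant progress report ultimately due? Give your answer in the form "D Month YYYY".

29 November 2030

4 months after 31 July 2030 falls in November 2030; the last day of that month is 30 November 2030.
30 November 2030 falls on a Saturday. Rolling to the preceding business day gives 29 November 2030, a Friday.
The final due date is 29 November 2030.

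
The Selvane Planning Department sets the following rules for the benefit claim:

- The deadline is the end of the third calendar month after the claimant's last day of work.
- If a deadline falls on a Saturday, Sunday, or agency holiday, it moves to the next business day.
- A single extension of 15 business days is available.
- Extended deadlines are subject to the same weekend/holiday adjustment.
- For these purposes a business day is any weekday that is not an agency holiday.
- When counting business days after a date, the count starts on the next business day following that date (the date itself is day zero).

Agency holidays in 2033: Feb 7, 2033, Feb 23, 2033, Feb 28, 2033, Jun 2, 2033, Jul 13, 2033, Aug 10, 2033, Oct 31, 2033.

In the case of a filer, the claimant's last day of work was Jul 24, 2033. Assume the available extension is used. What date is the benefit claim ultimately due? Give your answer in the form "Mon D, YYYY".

3 months after Jul 24, 2033 falls in October 2033; the last day of that month is Oct 31, 2033.
Because Oct 31, 2033 is a listed holiday, the deadline becomes Nov 1, 2033 (Tuesday).
Counting 15 further business days from Nov 1, 2033 reaches Nov 22, 2033.
Nov 22, 2033 (Tuesday) is already a business day.
Final deadline: Nov 22, 2033.

Nov 22, 2033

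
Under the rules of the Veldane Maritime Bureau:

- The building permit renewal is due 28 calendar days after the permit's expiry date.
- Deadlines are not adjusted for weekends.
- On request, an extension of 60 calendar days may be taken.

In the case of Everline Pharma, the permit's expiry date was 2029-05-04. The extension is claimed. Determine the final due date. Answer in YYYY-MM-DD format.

28 calendar days after 2029-05-04 is 2029-06-01.
No adjustment is made for weekends or holidays, so 2029-06-01 stands.
Add the 60 calendar-day extension to 2029-06-01: 2029-07-31.
No adjustment is made for weekends or holidays, so 2029-07-31 stands.
So the filing is due 2029-07-31.

2029-07-31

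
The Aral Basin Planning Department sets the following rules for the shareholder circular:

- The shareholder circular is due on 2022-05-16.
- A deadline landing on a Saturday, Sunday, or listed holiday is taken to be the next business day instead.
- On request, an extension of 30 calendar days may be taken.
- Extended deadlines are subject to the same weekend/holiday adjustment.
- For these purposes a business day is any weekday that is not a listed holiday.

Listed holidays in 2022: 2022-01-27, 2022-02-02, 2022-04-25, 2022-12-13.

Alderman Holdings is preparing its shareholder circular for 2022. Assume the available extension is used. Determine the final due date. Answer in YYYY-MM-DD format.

2022-06-15

The statutory due date is 2022-05-16.
2022-05-16 (Monday) is already a business day.
With the 30-day extension, 2022-05-16 becomes 2022-06-15.
2022-06-15 falls on a Wednesday, which is a business day, so no adjustment is needed.
Deadline: 2022-06-15.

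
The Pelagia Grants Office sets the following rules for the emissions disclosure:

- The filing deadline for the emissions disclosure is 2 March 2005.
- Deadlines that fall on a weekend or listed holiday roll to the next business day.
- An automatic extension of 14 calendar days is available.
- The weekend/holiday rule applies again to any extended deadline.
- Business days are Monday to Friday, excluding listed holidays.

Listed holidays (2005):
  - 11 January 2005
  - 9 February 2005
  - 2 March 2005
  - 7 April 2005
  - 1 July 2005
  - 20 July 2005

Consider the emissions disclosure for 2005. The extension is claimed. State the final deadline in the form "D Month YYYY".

17 March 2005

Start from the fixed due date, 2 March 2005.
2 March 2005 is a listed holiday; the next business day is 3 March 2005 (Thursday).
With the 14-day extension, 3 March 2005 becomes 17 March 2005.
17 March 2005 is a Thursday and not a listed holiday, so it stands.
So the filing is due 17 March 2005.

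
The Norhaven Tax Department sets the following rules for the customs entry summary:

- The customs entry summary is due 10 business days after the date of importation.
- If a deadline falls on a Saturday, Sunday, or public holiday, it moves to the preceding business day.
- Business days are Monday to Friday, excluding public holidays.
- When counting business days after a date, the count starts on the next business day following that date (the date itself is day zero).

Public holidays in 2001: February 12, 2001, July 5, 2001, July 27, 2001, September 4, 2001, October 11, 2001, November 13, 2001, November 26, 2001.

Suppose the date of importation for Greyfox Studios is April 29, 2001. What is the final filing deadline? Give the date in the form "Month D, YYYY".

Starting the day after April 29, 2001 and counting 10 business days lands on May 11, 2001.
May 11, 2001 (Friday) is already a business day.
Final deadline: May 11, 2001.

May 11, 2001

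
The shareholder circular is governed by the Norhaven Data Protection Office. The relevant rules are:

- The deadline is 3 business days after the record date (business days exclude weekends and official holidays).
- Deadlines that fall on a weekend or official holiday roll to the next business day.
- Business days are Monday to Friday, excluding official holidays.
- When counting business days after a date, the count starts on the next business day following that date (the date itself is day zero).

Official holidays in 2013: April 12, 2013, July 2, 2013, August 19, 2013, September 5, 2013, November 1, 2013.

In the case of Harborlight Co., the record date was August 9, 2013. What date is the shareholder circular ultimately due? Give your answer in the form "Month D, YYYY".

August 14, 2013

Starting the day after August 9, 2013 and counting 3 business days lands on August 14, 2013.
August 14, 2013 falls on a Wednesday, which is a business day, so no adjustment is needed.
Deadline: August 14, 2013.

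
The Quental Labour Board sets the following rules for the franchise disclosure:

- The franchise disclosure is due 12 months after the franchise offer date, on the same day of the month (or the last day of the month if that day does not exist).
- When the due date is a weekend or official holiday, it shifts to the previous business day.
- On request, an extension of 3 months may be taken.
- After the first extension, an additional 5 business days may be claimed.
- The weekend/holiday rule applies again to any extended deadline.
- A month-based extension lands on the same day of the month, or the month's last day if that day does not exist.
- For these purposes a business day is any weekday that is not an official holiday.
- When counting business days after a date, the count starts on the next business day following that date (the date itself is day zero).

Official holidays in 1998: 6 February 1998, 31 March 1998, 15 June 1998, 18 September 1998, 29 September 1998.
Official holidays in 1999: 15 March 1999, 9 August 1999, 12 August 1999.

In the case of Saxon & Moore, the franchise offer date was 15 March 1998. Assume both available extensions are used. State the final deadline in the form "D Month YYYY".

Moving 12 months forward from 15 March 1998 on the corresponding day gives 15 March 1999.
Because 15 March 1999 is a listed holiday, the deadline becomes 12 March 1999 (Friday).
Applying the 3 months extension: 3 months after 12 March 1999 is 12 June 1999.
12 June 1999 is a Saturday, so it moves to the preceding business day, 11 June 1999 (Friday).
The 5-business-day extension runs from 11 June 1999 to 18 June 1999.
18 June 1999 is a Friday and not a listed holiday, so it stands.
Final deadline: 18 June 1999.

18 June 1999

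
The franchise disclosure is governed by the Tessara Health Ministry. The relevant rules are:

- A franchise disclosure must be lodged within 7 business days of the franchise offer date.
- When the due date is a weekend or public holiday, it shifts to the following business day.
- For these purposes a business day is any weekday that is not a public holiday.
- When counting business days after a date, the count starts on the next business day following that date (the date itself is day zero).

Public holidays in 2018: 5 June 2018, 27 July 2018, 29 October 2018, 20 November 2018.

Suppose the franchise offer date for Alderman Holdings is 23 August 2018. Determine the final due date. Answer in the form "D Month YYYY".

Counting 7 business days after 23 August 2018 (skipping weekends and listed holidays) reaches 3 September 2018.
3 September 2018 is a Monday and not a listed holiday, so it stands.
So the filing is due 3 September 2018.

3 September 2018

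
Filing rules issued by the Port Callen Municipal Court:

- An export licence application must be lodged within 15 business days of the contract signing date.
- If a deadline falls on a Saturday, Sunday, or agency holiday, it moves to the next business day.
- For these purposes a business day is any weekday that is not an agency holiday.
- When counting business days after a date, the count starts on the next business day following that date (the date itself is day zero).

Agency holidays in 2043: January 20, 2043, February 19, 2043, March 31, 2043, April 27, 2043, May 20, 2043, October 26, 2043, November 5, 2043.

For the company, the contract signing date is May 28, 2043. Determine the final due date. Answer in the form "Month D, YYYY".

June 18, 2043

15 business days after May 28, 2043, excluding weekends and holidays, is June 18, 2043.
June 18, 2043 (Thursday) is already a business day.
So the filing is due June 18, 2043.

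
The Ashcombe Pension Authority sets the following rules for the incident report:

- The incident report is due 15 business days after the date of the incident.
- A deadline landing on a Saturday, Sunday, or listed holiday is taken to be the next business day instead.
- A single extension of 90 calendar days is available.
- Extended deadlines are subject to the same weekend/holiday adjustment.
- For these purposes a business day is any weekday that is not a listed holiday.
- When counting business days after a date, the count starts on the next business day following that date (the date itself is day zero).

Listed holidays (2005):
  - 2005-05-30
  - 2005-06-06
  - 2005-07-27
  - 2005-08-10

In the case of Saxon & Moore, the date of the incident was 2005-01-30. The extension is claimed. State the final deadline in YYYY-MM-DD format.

2005-05-19

Starting the day after 2005-01-30 and counting 15 business days lands on 2005-02-18.
2005-02-18 is a Friday and not a listed holiday, so it stands.
Applying the 90-calendar-day extension: 2005-02-18 + 90 days = 2005-05-19.
2005-05-19 falls on a Thursday, which is a business day, so no adjustment is needed.
The final due date is 2005-05-19.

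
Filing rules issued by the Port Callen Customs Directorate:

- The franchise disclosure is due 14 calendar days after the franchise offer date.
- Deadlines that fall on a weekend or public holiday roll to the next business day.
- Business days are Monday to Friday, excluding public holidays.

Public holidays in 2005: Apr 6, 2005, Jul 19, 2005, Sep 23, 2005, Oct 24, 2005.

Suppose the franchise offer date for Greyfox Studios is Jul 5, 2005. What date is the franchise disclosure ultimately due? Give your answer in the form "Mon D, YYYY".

Jul 20, 2005

From Jul 5, 2005, 14 calendar days later is Jul 19, 2005.
Jul 19, 2005 falls on a listed holiday. Rolling to the next business day gives Jul 20, 2005, a Wednesday.
So the filing is due Jul 20, 2005.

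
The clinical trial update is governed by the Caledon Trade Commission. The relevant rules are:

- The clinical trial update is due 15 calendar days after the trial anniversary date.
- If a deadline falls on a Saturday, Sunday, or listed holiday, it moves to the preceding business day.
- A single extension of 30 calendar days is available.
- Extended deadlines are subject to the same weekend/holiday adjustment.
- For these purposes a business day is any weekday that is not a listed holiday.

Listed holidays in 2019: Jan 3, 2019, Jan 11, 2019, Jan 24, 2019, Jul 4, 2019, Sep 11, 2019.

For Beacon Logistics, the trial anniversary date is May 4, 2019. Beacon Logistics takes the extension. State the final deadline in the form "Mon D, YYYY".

Jun 14, 2019

Adding 15 calendar days to May 4, 2019 gives May 19, 2019.
May 19, 2019 falls on a Sunday. Rolling to the preceding business day gives May 17, 2019, a Friday.
Add the 30 calendar-day extension to May 17, 2019: Jun 16, 2019.
Jun 16, 2019 falls on a Sunday. Rolling to the preceding business day gives Jun 14, 2019, a Friday.
So the filing is due Jun 14, 2019.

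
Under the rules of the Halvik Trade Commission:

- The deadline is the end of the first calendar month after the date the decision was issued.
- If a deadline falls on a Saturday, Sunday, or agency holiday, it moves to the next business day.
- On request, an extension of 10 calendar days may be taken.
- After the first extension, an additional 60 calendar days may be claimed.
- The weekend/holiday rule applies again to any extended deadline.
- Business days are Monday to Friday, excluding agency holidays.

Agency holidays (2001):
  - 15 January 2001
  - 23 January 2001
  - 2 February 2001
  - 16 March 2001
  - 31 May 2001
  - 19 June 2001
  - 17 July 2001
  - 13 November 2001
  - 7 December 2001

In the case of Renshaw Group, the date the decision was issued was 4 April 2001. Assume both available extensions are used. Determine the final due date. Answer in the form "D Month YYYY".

10 August 2001

1 month after 4 April 2001 is May 2001; that month ends on 31 May 2001.
31 May 2001 falls on a listed holiday. Rolling to the next business day gives 1 June 2001, a Friday.
The 10-calendar-day extension moves the deadline from 1 June 2001 to 11 June 2001.
Since 11 June 2001 is a Monday and not a holiday, the date is unchanged.
Applying the 60-calendar-day extension: 11 June 2001 + 60 days = 10 August 2001.
10 August 2001 (Friday) is already a business day.
The final due date is 10 August 2001.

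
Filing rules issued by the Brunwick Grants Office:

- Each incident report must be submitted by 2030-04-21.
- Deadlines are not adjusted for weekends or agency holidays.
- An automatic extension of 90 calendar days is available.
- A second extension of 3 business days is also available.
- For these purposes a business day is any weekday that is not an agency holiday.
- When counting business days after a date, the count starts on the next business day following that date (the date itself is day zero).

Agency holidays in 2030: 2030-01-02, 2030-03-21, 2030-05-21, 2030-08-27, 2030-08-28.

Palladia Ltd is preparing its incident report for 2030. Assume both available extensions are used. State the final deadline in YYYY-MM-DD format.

The statutory due date is 2030-04-21.
2030-04-21 falls on a Sunday. The rules make no weekend/holiday allowance, so it remains 2030-04-21.
Add the 90 calendar-day extension to 2030-04-21: 2030-07-20.
2030-07-20 falls on a Saturday. The rules make no weekend/holiday allowance, so it remains 2030-07-20.
The 3-business-day extension runs from 2030-07-20 to 2030-07-24.
No adjustment is made for weekends or holidays, so 2030-07-24 stands.
Deadline: 2030-07-24.

2030-07-24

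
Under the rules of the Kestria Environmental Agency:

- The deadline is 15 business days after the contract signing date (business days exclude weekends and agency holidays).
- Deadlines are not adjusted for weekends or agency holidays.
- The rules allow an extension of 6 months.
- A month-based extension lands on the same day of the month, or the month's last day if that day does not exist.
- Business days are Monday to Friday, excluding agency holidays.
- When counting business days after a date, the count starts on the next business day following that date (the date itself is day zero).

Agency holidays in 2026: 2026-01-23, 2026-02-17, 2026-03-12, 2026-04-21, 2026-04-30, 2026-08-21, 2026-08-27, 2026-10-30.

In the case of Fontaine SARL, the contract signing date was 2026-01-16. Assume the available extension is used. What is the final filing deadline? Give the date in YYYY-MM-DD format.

15 business days after 2026-01-16, excluding weekends and holidays, is 2026-02-09.
No adjustment is made for weekends or holidays, so 2026-02-09 stands.
The 6 months extension carries 2026-02-09 to 2026-08-09.
2026-08-09 falls on a Sunday. The rules make no weekend/holiday allowance, so it remains 2026-08-09.
Deadline: 2026-08-09.

2026-08-09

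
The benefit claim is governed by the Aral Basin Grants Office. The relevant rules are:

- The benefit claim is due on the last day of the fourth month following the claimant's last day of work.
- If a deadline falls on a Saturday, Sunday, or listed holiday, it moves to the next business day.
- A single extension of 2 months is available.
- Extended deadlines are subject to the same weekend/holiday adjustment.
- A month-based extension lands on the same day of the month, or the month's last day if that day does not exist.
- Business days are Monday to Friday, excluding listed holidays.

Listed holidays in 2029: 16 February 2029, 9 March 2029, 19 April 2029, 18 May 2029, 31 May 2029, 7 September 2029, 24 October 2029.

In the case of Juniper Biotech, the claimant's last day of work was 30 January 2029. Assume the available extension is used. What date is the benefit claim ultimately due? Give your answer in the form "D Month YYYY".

1 August 2029

4 months after 30 January 2029 is May 2029; that month ends on 31 May 2029.
31 May 2029 falls on a listed holiday. Rolling to the next business day gives 1 June 2029, a Friday.
Add 2 months to 1 June 2029: 1 August 2029.
1 August 2029 is a Wednesday and not a listed holiday, so it stands.
Final deadline: 1 August 2029.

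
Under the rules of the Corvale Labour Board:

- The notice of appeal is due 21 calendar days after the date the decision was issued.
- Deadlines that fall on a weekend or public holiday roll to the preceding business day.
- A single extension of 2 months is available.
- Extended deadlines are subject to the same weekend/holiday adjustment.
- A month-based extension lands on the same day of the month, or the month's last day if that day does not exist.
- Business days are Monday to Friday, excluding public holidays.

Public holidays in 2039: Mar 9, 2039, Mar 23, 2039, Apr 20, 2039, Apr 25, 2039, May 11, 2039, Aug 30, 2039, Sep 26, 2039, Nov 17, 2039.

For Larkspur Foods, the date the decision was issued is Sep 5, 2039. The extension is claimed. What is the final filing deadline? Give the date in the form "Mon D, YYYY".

From Sep 5, 2039, 21 calendar days later is Sep 26, 2039.
Because Sep 26, 2039 is a listed holiday, the deadline becomes Sep 23, 2039 (Friday).
The 2 months extension carries Sep 23, 2039 to Nov 23, 2039.
Nov 23, 2039 is a Wednesday and not a listed holiday, so it stands.
Deadline: Nov 23, 2039.

Nov 23, 2039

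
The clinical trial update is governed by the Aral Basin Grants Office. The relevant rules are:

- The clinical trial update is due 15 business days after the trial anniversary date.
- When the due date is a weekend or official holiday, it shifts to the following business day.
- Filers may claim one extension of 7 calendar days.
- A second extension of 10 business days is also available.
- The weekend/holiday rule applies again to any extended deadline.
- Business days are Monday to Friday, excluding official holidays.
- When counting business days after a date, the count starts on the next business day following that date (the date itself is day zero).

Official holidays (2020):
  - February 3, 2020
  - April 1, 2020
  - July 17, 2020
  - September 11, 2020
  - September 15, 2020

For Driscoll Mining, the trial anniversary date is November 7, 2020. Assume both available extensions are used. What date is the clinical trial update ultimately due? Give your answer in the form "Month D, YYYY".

Counting 15 business days after November 7, 2020 (skipping weekends and listed holidays) reaches November 27, 2020.
November 27, 2020 falls on a Friday, which is a business day, so no adjustment is needed.
With the 7-day extension, November 27, 2020 becomes December 4, 2020.
December 4, 2020 (Friday) is already a business day.
Applying the 10-business-day extension: 10 business days after December 4, 2020 is December 18, 2020.
December 18, 2020 falls on a Friday, which is a business day, so no adjustment is needed.
The final due date is December 18, 2020.

December 18, 2020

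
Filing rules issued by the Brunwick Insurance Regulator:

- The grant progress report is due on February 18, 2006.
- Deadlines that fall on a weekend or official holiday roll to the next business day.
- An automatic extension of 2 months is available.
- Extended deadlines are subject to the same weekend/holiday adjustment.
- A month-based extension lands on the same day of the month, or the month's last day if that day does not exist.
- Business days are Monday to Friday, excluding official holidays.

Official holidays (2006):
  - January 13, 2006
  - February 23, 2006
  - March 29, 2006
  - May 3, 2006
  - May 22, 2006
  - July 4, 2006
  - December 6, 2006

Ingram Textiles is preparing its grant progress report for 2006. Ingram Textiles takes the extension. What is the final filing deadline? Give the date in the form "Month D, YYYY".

April 20, 2006

Start from the fixed due date, February 18, 2006.
February 18, 2006 is a Saturday; the next business day is February 20, 2006 (Monday).
Applying the 2 months extension: 2 months after February 20, 2006 is April 20, 2006.
April 20, 2006 is a Thursday and not a listed holiday, so it stands.
Deadline: April 20, 2006.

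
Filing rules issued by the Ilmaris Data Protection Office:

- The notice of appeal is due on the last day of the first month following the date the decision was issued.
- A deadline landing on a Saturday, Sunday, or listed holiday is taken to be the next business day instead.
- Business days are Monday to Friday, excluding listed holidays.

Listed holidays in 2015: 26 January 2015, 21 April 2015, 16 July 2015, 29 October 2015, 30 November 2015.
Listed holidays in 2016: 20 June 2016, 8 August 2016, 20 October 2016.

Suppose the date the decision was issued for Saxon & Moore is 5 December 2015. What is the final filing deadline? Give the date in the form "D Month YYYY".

1 February 2016

1 month after 5 December 2015 is January 2016; that month ends on 31 January 2016.
31 January 2016 falls on a Sunday. Rolling to the next business day gives 1 February 2016, a Monday.
Deadline: 1 February 2016.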